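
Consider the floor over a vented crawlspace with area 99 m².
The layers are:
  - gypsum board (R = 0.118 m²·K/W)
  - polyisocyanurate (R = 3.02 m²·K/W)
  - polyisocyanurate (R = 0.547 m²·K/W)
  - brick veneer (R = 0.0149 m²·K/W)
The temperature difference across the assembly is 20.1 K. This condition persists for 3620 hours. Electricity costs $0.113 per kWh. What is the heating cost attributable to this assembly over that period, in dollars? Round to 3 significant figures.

R_total = 0.118 + 3.02 + 0.547 + 0.0149 = 3.7 m²·K/W
Q = 99 × 20.1 / 3.7 = 537.8 W
E = 537.8 W × 3620 h / 1000 = 1947 kWh
Cost = 1947 × 0.113 = $220

220 dollars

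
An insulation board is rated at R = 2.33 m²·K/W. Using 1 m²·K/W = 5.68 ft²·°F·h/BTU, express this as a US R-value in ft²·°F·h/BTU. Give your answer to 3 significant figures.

13.2 ft²·°F·h/BTU

R_US = 2.33 × 5.68 = 13.23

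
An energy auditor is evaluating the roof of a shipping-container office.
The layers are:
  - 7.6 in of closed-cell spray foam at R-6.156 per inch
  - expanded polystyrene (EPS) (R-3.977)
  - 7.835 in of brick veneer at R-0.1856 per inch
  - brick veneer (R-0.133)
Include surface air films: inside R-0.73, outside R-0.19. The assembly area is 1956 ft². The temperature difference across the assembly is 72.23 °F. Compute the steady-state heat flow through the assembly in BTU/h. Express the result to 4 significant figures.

2652 BTU/h

7.6 × 6.156 = 46.786
7.835 × 0.1856 = 1.4542
R_total = 0.73 + 46.786 + 3.977 + 1.4542 + 0.133 + 0.19 = 53.27 ft²·°F·h/BTU
Q = A·ΔT/R = 1956 × 72.23 / 53.27 = 2652.2 BTU/h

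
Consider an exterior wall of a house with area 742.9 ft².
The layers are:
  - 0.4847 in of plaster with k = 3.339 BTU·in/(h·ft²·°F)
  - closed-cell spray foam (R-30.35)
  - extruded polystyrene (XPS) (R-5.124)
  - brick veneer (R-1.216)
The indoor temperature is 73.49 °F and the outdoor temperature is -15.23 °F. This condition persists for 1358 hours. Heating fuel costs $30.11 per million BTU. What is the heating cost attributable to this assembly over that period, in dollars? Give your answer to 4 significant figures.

73.16 dollars

0.4847/3.339 = 0.14516
R_total = 0.14516 + 30.35 + 5.124 + 1.216 = 36.835 ft²·°F·h/BTU
Q = 742.9 × (73.49 − (-15.23)) / 36.835 = 1789.3 BTU/h
E = 1789.3 × 1358 = 2429900 BTU
Cost = 2429900/10⁶ × 30.11 = $73.164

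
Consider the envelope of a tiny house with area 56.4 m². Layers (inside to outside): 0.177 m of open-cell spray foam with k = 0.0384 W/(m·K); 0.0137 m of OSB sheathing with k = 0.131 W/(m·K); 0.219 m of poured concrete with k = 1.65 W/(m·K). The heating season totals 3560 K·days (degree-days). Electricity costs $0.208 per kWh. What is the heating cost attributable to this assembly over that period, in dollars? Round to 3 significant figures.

207 dollars

0.177/0.0384 = 4.609
0.0137/0.131 = 0.1046
0.219/1.65 = 0.1327
R_total = 4.609 + 0.1046 + 0.1327 = 4.847 m²·K/W
E = A × HDD × 24 / R / 1000 = 56.4 × 3560 × 24 / 4.847 / 1000 = 994.3 kWh
Cost = 994.3 × 0.208 = $206.8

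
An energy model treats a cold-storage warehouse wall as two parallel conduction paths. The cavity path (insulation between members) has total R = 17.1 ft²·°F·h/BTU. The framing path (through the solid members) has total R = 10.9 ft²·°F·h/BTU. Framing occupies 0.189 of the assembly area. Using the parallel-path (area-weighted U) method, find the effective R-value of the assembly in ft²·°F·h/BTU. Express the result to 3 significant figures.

15.4 ft²·°F·h/BTU

U_eff = 0.811/17.1 + 0.189/10.9 = 0.04743 + 0.01734 = 0.06477
R_eff = 1/U_eff = 15.44 ft²·°F·h/BTU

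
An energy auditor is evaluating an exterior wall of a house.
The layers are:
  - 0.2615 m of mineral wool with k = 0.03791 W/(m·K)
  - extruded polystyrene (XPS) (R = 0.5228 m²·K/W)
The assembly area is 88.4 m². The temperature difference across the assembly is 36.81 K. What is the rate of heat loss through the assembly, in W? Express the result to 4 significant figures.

0.2615/0.03791 = 6.8979
R_total = 6.8979 + 0.5228 = 7.4207 m²·K/W
Q = A·ΔT/R = 88.4 × 36.81 / 7.4207 = 438.5 W

438.5 W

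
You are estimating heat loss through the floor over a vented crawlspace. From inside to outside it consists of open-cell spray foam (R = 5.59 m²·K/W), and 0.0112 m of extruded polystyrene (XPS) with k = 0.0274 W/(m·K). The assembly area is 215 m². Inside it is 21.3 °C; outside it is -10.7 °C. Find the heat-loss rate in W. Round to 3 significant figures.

1150 W

0.0112/0.0274 = 0.4088
R_total = 5.59 + 0.4088 = 5.999 m²·K/W
Q = A·ΔT/R = 215 × (21.3 − (-10.7)) / 5.999 = 1147 W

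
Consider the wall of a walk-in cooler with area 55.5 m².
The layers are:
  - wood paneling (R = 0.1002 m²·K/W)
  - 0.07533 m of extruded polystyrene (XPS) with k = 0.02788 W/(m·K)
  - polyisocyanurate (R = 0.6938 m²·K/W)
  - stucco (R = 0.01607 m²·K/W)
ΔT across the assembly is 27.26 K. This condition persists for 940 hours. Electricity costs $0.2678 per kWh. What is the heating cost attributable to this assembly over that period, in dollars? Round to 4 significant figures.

0.07533/0.02788 = 2.7019
R_total = 0.1002 + 2.7019 + 0.6938 + 0.01607 = 3.512 m²·K/W
Q = 55.5 × 27.26 / 3.512 = 430.79 W
E = 430.79 W × 940 h / 1000 = 404.94 kWh
Cost = 404.94 × 0.2678 = $108.44

108.4 dollars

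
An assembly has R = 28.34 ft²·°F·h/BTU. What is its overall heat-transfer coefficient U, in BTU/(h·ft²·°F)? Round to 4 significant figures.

U = 1/R = 1/28.34 = 0.035286

0.03529 BTU/(h·ft²·°F)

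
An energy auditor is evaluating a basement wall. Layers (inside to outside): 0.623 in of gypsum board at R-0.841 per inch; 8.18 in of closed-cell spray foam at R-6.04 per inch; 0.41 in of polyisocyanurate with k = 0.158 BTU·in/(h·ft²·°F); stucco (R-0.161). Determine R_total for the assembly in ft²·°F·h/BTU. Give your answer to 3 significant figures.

0.623 × 0.841 = 0.5239
8.18 × 6.04 = 49.41
0.41/0.158 = 2.595
R_total = 0.5239 + 49.41 + 2.595 + 0.161 = 52.69 ft²·°F·h/BTU

52.7 ft²·°F·h/BTU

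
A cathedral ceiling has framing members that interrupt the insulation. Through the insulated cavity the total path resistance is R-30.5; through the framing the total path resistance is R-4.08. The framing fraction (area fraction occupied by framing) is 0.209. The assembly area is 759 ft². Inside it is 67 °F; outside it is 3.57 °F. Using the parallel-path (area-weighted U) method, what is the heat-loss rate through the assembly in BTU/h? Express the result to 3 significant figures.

3710 BTU/h

U_eff = 0.791/30.5 + 0.209/4.08 = 0.02593 + 0.05123 = 0.07716
R_eff = 1/U_eff = 12.96 ft²·°F·h/BTU
Q = 759 × (67 − 3.57) / 12.96 = 3715 BTU/h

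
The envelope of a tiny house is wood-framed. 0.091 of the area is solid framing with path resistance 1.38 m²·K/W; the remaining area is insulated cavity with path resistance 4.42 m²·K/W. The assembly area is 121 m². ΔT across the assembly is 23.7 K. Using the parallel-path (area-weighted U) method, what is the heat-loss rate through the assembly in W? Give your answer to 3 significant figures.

779 W

U_eff = 0.909/4.42 + 0.091/1.38 = 0.2057 + 0.06594 = 0.2716
R_eff = 1/U_eff = 3.682 m²·K/W
Q = 121 × 23.7 / 3.682 = 778.9 W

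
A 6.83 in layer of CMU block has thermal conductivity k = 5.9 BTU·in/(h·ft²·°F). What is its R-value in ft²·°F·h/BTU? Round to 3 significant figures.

R = L/k = 6.83/5.9 = 1.158 ft²·°F·h/BTU

1.16 ft²·°F·h/BTU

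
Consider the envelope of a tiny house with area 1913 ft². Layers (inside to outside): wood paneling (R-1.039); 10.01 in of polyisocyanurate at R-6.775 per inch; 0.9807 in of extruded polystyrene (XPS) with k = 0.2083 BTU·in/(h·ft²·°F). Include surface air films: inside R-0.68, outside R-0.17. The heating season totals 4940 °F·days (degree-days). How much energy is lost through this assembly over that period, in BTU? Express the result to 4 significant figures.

3048000 BTU

10.01 × 6.775 = 67.818
0.9807/0.2083 = 4.7081
R_total = 0.68 + 1.039 + 67.818 + 4.7081 + 0.17 = 74.415 ft²·°F·h/BTU
E = A × HDD × 24 / R = 1913 × 4940 × 24 / 74.415 = 3047800 BTU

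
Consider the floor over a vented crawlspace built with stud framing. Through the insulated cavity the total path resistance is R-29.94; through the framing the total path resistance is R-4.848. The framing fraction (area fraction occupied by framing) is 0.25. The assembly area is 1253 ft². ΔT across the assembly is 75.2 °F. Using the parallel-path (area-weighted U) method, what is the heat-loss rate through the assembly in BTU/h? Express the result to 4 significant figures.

7219 BTU/h

U_eff = 0.75/29.94 + 0.25/4.848 = 0.02505 + 0.051568 = 0.076618
R_eff = 1/U_eff = 13.052 ft²·°F·h/BTU
Q = 1253 × 75.2 / 13.052 = 7219.4 BTU/h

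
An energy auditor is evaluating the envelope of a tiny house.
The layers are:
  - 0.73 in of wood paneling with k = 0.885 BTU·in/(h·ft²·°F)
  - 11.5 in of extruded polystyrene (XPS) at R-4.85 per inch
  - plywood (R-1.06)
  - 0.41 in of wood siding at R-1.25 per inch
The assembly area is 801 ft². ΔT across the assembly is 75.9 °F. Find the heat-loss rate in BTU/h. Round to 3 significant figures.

0.73/0.885 = 0.8249
11.5 × 4.85 = 55.77
0.41 × 1.25 = 0.5125
R_total = 0.8249 + 55.77 + 1.06 + 0.5125 = 58.17 ft²·°F·h/BTU
Q = A·ΔT/R = 801 × 75.9 / 58.17 = 1045 BTU/h

1050 BTU/h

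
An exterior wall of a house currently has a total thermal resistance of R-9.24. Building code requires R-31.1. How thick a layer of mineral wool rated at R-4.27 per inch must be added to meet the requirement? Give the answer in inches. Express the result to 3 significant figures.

5.12 in

ΔR = 31.1 − 9.24 = 21.86 ft²·°F·h/BTU
L = ΔR / (R/in) = 21.86/4.27 = 5.119 in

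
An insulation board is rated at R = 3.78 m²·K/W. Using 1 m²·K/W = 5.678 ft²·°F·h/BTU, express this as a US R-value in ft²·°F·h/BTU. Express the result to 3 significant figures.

21.5 ft²·°F·h/BTU

R_US = 3.78 × 5.678 = 21.46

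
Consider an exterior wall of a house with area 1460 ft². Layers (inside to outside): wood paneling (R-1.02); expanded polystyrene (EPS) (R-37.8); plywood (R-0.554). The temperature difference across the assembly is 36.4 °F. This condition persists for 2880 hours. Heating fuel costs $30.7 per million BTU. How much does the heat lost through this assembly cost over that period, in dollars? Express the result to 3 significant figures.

119 dollars

R_total = 1.02 + 37.8 + 0.554 = 39.37 ft²·°F·h/BTU
Q = 1460 × 36.4 / 39.37 = 1350 BTU/h
E = 1350 × 2880 = 3887000 BTU
Cost = 3887000/10⁶ × 30.7 = $119.3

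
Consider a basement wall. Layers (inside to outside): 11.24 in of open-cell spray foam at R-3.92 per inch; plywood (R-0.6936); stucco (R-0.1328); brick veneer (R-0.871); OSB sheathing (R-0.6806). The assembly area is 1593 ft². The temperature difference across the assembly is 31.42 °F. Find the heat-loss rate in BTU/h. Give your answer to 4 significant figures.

11.24 × 3.92 = 44.061
R_total = 44.061 + 0.6936 + 0.1328 + 0.871 + 0.6806 = 46.439 ft²·°F·h/BTU
Q = A·ΔT/R = 1593 × 31.42 / 46.439 = 1077.8 BTU/h

1078 BTU/h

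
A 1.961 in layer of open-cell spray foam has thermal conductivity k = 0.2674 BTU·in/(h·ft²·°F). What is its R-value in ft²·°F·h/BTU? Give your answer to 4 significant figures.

7.334 ft²·°F·h/BTU

R = L/k = 1.961/0.2674 = 7.3336 ft²·°F·h/BTU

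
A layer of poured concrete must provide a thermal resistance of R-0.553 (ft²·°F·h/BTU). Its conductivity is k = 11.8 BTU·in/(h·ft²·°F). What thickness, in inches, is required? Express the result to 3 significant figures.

L = R × k = 0.553 × 11.8 = 6.525 in

6.53 in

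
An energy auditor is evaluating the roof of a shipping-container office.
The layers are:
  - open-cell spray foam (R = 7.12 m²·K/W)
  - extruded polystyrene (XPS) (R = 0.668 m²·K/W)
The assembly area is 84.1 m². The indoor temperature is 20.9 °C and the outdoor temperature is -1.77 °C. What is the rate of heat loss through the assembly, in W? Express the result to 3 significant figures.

R_total = 7.12 + 0.668 = 7.788 m²·K/W
Q = A·ΔT/R = 84.1 × (20.9 − (-1.77)) / 7.788 = 244.8 W

245 W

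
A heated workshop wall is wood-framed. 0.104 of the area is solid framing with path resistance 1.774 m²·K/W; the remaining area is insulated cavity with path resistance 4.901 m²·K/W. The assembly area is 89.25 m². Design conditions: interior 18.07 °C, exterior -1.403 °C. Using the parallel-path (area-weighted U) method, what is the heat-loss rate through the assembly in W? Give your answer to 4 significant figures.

419.6 W

U_eff = 0.896/4.901 + 0.104/1.774 = 0.18282 + 0.058625 = 0.24144
R_eff = 1/U_eff = 4.1417 m²·K/W
Q = 89.25 × (18.07 − (-1.403)) / 4.1417 = 419.62 W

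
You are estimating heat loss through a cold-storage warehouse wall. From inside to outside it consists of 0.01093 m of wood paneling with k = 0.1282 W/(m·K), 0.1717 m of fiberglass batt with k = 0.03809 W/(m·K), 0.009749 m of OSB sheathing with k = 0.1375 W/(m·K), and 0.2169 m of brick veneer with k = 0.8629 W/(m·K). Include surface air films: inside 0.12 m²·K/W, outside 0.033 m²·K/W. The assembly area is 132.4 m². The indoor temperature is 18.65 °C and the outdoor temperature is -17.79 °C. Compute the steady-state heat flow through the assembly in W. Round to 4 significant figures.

0.01093/0.1282 = 0.085257
0.1717/0.03809 = 4.5077
0.009749/0.1375 = 0.070902
0.2169/0.8629 = 0.25136
R_total = 0.12 + 0.085257 + 4.5077 + 0.070902 + 0.25136 + 0.033 = 5.0683 m²·K/W
Q = A·ΔT/R = 132.4 × (18.65 − (-17.79)) / 5.0683 = 951.93 W

951.9 W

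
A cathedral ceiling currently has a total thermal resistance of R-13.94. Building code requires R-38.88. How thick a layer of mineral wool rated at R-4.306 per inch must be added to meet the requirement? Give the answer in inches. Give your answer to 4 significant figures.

5.792 in

ΔR = 38.88 − 13.94 = 24.94 ft²·°F·h/BTU
L = ΔR / (R/in) = 24.94/4.306 = 5.7919 in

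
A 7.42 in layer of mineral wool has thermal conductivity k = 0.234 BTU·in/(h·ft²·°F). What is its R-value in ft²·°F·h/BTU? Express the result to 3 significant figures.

R = L/k = 7.42/0.234 = 31.71 ft²·°F·h/BTU

31.7 ft²·°F·h/BTU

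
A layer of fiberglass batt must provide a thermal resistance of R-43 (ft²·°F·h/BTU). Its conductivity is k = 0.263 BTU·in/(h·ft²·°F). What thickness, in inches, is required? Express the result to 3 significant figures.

L = R × k = 43 × 0.263 = 11.31 in

11.3 in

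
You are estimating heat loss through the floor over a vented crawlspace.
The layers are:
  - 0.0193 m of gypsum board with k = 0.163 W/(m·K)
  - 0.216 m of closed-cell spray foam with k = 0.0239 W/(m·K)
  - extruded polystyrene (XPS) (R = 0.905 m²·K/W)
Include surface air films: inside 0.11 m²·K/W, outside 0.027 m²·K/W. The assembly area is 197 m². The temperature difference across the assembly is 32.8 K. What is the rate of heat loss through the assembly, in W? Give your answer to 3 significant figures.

634 W

0.0193/0.163 = 0.1184
0.216/0.0239 = 9.038
R_total = 0.11 + 0.1184 + 9.038 + 0.905 + 0.027 = 10.2 m²·K/W
Q = A·ΔT/R = 197 × 32.8 / 10.2 = 633.6 W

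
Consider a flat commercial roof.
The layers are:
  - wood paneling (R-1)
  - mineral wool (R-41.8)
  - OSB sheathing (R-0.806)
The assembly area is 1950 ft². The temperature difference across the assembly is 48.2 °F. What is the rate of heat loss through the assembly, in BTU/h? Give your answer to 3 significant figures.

R_total = 1 + 41.8 + 0.806 = 43.61 ft²·°F·h/BTU
Q = A·ΔT/R = 1950 × 48.2 / 43.61 = 2155 BTU/h

2160 BTU/h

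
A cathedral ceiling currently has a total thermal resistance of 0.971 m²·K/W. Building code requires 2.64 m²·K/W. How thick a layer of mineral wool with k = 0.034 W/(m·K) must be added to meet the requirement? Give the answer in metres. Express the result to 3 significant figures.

0.0567 m

ΔR = 2.64 − 0.971 = 1.669 m²·K/W
L = ΔR × k = 1.669 × 0.034 = 0.05675 m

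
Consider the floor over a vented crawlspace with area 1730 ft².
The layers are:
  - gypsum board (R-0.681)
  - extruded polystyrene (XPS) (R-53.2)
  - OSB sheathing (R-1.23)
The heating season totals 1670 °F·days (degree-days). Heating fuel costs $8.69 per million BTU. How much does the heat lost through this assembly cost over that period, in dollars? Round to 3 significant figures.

R_total = 0.681 + 53.2 + 1.23 = 55.11 ft²·°F·h/BTU
E = A × HDD × 24 / R = 1730 × 1670 × 24 / 55.11 = 1258000 BTU
Cost = 1258000/10⁶ × 8.69 = $10.93

10.9 dollars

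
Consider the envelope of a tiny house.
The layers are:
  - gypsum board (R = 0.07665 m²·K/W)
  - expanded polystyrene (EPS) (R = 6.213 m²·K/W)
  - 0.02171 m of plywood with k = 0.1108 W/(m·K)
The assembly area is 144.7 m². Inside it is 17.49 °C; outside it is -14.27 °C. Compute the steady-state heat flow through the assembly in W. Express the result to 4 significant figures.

708.6 W

0.02171/0.1108 = 0.19594
R_total = 0.07665 + 6.213 + 0.19594 = 6.4856 m²·K/W
Q = A·ΔT/R = 144.7 × (17.49 − (-14.27)) / 6.4856 = 708.6 W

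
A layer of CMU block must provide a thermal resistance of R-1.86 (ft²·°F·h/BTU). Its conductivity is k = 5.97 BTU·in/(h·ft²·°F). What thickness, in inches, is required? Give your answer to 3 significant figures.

L = R × k = 1.86 × 5.97 = 11.1 in

11.1 in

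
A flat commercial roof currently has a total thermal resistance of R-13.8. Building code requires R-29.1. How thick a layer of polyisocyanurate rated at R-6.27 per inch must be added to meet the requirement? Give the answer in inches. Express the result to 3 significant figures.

ΔR = 29.1 − 13.8 = 15.3 ft²·°F·h/BTU
L = ΔR / (R/in) = 15.3/6.27 = 2.44 in

2.44 in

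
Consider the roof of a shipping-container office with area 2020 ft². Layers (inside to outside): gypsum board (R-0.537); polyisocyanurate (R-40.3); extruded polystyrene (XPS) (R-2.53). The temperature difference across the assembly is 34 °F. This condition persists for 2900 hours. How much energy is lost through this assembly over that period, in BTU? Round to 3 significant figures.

R_total = 0.537 + 40.3 + 2.53 = 43.37 ft²·°F·h/BTU
Q = 2020 × 34 / 43.37 = 1584 BTU/h
E = 1584 × 2900 = 4593000 BTU

4590000 BTU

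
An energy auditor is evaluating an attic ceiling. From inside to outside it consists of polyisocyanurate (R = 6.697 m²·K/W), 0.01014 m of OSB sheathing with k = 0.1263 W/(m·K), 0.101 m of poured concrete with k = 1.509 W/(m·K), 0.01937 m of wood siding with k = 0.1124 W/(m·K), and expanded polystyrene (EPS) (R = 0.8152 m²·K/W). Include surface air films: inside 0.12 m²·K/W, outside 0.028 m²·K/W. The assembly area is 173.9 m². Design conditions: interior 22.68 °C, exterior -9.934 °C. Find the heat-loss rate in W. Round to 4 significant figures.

710.7 W

0.01014/0.1263 = 0.080285
0.101/1.509 = 0.066932
0.01937/0.1124 = 0.17233
R_total = 0.12 + 6.697 + 0.080285 + 0.066932 + 0.17233 + 0.8152 + 0.028 = 7.9797 m²·K/W
Q = A·ΔT/R = 173.9 × (22.68 − (-9.934)) / 7.9797 = 710.75 W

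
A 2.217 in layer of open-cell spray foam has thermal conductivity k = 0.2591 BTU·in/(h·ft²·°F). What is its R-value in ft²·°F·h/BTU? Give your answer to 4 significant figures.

R = L/k = 2.217/0.2591 = 8.5565 ft²·°F·h/BTU

8.557 ft²·°F·h/BTU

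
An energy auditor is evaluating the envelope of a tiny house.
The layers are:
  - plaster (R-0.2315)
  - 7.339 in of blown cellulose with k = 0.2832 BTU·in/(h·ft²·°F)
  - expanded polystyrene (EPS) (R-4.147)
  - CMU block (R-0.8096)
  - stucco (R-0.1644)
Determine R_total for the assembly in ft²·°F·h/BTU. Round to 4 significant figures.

7.339/0.2832 = 25.915
R_total = 0.2315 + 25.915 + 4.147 + 0.8096 + 0.1644 = 31.267 ft²·°F·h/BTU

31.27 ft²·°F·h/BTU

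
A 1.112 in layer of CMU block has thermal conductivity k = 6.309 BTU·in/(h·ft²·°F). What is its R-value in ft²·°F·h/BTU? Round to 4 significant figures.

R = L/k = 1.112/6.309 = 0.17626 ft²·°F·h/BTU

0.1763 ft²·°F·h/BTU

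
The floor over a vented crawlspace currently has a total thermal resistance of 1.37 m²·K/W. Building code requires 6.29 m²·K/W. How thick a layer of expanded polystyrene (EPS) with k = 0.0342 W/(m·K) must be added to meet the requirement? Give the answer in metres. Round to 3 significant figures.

ΔR = 6.29 − 1.37 = 4.92 m²·K/W
L = ΔR × k = 4.92 × 0.0342 = 0.1683 m

0.168 m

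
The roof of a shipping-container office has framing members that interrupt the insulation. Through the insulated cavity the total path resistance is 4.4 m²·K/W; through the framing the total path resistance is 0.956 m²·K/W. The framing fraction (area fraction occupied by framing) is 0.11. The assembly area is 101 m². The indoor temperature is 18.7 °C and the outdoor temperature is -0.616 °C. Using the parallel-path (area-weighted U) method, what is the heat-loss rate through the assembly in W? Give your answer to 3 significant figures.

619 W

U_eff = 0.89/4.4 + 0.11/0.956 = 0.2023 + 0.1151 = 0.3173
R_eff = 1/U_eff = 3.151 m²·K/W
Q = 101 × (18.7 − (-0.616)) / 3.151 = 619.1 W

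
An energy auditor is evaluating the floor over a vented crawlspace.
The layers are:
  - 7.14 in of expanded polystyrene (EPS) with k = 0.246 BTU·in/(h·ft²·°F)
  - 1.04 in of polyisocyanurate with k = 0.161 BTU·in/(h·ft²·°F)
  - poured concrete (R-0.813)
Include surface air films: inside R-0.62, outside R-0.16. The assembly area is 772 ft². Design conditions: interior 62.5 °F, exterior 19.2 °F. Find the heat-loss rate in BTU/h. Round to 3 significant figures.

902 BTU/h

7.14/0.246 = 29.02
1.04/0.161 = 6.46
R_total = 0.62 + 29.02 + 6.46 + 0.813 + 0.16 = 37.08 ft²·°F·h/BTU
Q = A·ΔT/R = 772 × (62.5 − 19.2) / 37.08 = 901.6 BTU/h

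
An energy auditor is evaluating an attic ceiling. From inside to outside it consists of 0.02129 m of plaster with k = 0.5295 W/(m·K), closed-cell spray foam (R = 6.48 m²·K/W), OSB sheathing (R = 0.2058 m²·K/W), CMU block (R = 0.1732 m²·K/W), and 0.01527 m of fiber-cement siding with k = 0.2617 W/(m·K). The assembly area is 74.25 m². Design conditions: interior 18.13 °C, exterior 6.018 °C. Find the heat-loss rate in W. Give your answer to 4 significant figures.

129.3 W

0.02129/0.5295 = 0.040208
0.01527/0.2617 = 0.058349
R_total = 0.040208 + 6.48 + 0.2058 + 0.1732 + 0.058349 = 6.9576 m²·K/W
Q = A·ΔT/R = 74.25 × (18.13 − 6.018) / 6.9576 = 129.26 W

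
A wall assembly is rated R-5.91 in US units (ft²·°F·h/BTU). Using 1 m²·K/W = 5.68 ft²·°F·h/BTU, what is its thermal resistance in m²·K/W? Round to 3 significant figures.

1.04 m²·K/W

R_SI = 5.91/5.68 = 1.04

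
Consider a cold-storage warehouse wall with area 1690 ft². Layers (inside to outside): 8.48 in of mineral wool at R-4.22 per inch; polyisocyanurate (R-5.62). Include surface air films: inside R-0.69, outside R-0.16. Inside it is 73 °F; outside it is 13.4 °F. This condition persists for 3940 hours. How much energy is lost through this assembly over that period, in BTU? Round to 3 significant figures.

9390000 BTU

8.48 × 4.22 = 35.79
R_total = 0.69 + 35.79 + 5.62 + 0.16 = 42.26 ft²·°F·h/BTU
Q = 1690 × (73 − 13.4) / 42.26 = 2384 BTU/h
E = 2384 × 3940 = 9392000 BTU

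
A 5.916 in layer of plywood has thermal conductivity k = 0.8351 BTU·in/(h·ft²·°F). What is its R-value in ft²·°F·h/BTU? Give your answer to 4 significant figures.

7.084 ft²·°F·h/BTU

R = L/k = 5.916/0.8351 = 7.0842 ft²·°F·h/BTU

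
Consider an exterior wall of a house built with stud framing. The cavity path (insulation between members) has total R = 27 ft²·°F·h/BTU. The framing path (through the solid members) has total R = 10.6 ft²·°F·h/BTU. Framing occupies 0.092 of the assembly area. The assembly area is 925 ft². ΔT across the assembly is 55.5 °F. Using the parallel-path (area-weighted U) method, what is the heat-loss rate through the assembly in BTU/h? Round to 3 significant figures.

U_eff = 0.908/27 + 0.092/10.6 = 0.03363 + 0.008679 = 0.04231
R_eff = 1/U_eff = 23.64 ft²·°F·h/BTU
Q = 925 × 55.5 / 23.64 = 2172 BTU/h

2170 BTU/h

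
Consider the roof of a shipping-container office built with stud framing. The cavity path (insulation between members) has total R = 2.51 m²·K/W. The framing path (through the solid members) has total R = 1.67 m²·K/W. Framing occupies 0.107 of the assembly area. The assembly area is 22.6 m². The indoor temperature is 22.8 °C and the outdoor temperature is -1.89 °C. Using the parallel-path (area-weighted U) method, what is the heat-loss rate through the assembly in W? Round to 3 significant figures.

234 W

U_eff = 0.893/2.51 + 0.107/1.67 = 0.3558 + 0.06407 = 0.4198
R_eff = 1/U_eff = 2.382 m²·K/W
Q = 22.6 × (22.8 − (-1.89)) / 2.382 = 234.3 W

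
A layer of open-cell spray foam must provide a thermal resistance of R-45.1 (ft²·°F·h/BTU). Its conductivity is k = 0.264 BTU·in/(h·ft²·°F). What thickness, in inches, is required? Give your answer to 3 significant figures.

11.9 in

L = R × k = 45.1 × 0.264 = 11.91 in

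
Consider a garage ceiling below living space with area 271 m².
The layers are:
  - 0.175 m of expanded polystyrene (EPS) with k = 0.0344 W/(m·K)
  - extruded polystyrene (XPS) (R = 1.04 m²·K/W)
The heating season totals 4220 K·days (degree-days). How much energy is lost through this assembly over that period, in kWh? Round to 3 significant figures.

0.175/0.0344 = 5.087
R_total = 5.087 + 1.04 = 6.127 m²·K/W
E = A × HDD × 24 / R / 1000 = 271 × 4220 × 24 / 6.127 / 1000 = 4480 kWh

4480 kWh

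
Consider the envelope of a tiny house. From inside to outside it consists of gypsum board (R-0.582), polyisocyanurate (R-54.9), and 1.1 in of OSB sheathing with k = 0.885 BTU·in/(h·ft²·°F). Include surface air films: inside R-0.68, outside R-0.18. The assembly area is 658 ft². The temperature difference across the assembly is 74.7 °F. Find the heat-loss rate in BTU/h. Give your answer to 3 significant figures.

1.1/0.885 = 1.243
R_total = 0.68 + 0.582 + 54.9 + 1.243 + 0.18 = 57.58 ft²·°F·h/BTU
Q = A·ΔT/R = 658 × 74.7 / 57.58 = 853.6 BTU/h

854 BTU/h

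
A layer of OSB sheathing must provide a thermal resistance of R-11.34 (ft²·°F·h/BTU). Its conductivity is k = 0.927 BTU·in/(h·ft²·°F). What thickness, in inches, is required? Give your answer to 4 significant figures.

10.51 in

L = R × k = 11.34 × 0.927 = 10.512 in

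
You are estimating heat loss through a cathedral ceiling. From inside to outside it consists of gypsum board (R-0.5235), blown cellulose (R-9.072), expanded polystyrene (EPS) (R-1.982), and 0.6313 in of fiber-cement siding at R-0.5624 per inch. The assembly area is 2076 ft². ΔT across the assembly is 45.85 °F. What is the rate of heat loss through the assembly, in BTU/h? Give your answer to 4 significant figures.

0.6313 × 0.5624 = 0.35504
R_total = 0.5235 + 9.072 + 1.982 + 0.35504 = 11.933 ft²·°F·h/BTU
Q = A·ΔT/R = 2076 × 45.85 / 11.933 = 7976.9 BTU/h

7977 BTU/h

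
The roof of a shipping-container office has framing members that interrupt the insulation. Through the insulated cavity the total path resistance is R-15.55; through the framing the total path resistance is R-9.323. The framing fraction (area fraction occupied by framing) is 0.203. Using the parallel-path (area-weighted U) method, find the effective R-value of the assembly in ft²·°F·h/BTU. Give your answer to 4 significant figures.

U_eff = 0.797/15.55 + 0.203/9.323 = 0.051254 + 0.021774 = 0.073028
R_eff = 1/U_eff = 13.693 ft²·°F·h/BTU

13.69 ft²·°F·h/BTU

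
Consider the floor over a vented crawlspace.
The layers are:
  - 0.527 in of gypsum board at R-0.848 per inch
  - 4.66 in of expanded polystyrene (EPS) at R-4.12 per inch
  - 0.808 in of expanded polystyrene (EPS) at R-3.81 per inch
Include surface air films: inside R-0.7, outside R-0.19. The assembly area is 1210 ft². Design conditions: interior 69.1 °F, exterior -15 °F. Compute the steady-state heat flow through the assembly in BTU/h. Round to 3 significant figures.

4310 BTU/h

0.527 × 0.848 = 0.4469
4.66 × 4.12 = 19.2
0.808 × 3.81 = 3.078
R_total = 0.7 + 0.4469 + 19.2 + 3.078 + 0.19 = 23.61 ft²·°F·h/BTU
Q = A·ΔT/R = 1210 × (69.1 − (-15)) / 23.61 = 4309 BTU/h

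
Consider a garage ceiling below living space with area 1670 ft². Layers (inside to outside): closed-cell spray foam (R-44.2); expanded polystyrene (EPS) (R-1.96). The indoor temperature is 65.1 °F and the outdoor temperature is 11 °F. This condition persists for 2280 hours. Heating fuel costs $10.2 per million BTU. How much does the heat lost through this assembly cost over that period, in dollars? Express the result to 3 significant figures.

45.5 dollars

R_total = 44.2 + 1.96 = 46.16 ft²·°F·h/BTU
Q = 1670 × (65.1 − 11) / 46.16 = 1957 BTU/h
E = 1957 × 2280 = 4463000 BTU
Cost = 4463000/10⁶ × 10.2 = $45.52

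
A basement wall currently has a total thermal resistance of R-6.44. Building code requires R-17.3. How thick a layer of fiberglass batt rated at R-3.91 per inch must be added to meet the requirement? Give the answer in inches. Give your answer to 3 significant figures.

ΔR = 17.3 − 6.44 = 10.86 ft²·°F·h/BTU
L = ΔR / (R/in) = 10.86/3.91 = 2.777 in

2.78 in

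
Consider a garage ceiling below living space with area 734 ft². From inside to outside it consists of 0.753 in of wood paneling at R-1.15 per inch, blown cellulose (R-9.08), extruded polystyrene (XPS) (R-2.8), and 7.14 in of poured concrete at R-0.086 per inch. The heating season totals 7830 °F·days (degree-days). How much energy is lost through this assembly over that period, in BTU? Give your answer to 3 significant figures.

0.753 × 1.15 = 0.8659
7.14 × 0.086 = 0.614
R_total = 0.8659 + 9.08 + 2.8 + 0.614 = 13.36 ft²·°F·h/BTU
E = A × HDD × 24 / R = 734 × 7830 × 24 / 13.36 = 10320000 BTU

10300000 BTU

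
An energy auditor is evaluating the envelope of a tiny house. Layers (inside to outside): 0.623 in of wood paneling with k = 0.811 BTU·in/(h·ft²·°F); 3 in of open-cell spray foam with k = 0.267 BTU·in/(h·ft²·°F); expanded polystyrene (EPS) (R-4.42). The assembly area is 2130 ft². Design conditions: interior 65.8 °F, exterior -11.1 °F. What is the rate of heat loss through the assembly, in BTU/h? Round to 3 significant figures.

9970 BTU/h

0.623/0.811 = 0.7682
3/0.267 = 11.24
R_total = 0.7682 + 11.24 + 4.42 = 16.42 ft²·°F·h/BTU
Q = A·ΔT/R = 2130 × (65.8 − (-11.1)) / 16.42 = 9973 BTU/h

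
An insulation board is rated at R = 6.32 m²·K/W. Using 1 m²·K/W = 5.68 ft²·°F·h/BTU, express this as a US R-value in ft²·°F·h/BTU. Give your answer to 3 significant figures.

35.9 ft²·°F·h/BTU

R_US = 6.32 × 5.68 = 35.9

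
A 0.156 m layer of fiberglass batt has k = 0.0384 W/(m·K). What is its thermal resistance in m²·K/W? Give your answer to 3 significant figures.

R = L/k = 0.156/0.0384 = 4.062 m²·K/W

4.06 m²·K/W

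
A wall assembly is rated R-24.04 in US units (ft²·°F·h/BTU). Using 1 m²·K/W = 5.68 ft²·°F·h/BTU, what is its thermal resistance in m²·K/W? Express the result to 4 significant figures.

R_SI = 24.04/5.68 = 4.2324

4.232 m²·K/W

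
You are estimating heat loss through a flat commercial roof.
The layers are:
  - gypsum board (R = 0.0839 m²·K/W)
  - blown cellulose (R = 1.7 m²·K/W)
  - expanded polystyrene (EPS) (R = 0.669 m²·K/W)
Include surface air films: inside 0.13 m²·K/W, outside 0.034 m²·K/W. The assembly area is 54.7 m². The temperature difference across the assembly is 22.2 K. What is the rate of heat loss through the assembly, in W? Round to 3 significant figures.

R_total = 0.13 + 0.0839 + 1.7 + 0.669 + 0.034 = 2.617 m²·K/W
Q = A·ΔT/R = 54.7 × 22.2 / 2.617 = 464 W

464 W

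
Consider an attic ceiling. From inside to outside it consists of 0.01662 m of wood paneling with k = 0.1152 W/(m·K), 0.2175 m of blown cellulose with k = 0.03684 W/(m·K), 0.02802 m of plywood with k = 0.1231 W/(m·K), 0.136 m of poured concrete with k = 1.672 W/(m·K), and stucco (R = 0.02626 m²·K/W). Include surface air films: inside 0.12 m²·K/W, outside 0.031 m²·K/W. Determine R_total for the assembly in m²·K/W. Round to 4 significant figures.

0.01662/0.1152 = 0.14427
0.2175/0.03684 = 5.9039
0.02802/0.1231 = 0.22762
0.136/1.672 = 0.08134
R_total = 0.12 + 0.14427 + 5.9039 + 0.22762 + 0.08134 + 0.02626 + 0.031 = 6.5344 m²·K/W

6.534 m²·K/W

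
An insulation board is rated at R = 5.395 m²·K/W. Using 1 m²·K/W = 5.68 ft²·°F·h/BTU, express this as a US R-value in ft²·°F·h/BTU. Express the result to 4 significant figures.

R_US = 5.395 × 5.68 = 30.644

30.64 ft²·°F·h/BTU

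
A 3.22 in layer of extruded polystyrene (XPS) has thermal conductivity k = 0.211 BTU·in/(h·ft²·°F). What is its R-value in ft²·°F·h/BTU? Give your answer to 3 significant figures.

15.3 ft²·°F·h/BTU

R = L/k = 3.22/0.211 = 15.26 ft²·°F·h/BTU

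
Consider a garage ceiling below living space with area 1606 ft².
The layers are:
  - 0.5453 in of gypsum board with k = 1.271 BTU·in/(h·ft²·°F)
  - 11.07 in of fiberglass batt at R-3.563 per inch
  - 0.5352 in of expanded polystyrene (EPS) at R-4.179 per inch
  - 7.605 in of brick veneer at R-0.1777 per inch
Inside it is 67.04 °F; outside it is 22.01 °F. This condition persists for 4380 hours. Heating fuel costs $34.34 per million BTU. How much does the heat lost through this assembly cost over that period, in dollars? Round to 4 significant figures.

250.3 dollars

0.5453/1.271 = 0.42903
11.07 × 3.563 = 39.442
0.5352 × 4.179 = 2.2366
7.605 × 0.1777 = 1.3514
R_total = 0.42903 + 39.442 + 2.2366 + 1.3514 = 43.459 ft²·°F·h/BTU
Q = 1606 × (67.04 − 22.01) / 43.459 = 1664 BTU/h
E = 1664 × 4380 = 7288500 BTU
Cost = 7288500/10⁶ × 34.34 = $250.29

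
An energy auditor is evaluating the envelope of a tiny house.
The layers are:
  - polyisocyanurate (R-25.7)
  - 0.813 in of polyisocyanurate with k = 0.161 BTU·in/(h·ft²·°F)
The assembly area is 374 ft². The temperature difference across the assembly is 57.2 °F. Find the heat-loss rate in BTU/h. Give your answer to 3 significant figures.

0.813/0.161 = 5.05
R_total = 25.7 + 5.05 = 30.75 ft²·°F·h/BTU
Q = A·ΔT/R = 374 × 57.2 / 30.75 = 695.7 BTU/h

696 BTU/h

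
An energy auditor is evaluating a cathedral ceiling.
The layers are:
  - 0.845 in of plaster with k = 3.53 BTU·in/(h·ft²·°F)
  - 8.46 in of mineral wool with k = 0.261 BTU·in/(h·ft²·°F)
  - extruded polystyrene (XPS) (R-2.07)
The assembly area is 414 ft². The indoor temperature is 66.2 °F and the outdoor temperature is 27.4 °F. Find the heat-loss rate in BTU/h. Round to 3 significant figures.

0.845/3.53 = 0.2394
8.46/0.261 = 32.41
R_total = 0.2394 + 32.41 + 2.07 = 34.72 ft²·°F·h/BTU
Q = A·ΔT/R = 414 × (66.2 − 27.4) / 34.72 = 462.6 BTU/h

463 BTU/h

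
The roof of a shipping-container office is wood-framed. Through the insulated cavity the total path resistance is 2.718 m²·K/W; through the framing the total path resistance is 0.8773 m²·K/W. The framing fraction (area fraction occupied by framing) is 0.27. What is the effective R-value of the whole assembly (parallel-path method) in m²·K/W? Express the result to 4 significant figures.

1.735 m²·K/W

U_eff = 0.73/2.718 + 0.27/0.8773 = 0.26858 + 0.30776 = 0.57634
R_eff = 1/U_eff = 1.7351 m²·K/W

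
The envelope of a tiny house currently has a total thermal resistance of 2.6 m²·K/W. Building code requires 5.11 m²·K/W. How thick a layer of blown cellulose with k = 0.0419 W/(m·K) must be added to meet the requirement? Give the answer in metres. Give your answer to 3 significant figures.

0.105 m

ΔR = 5.11 − 2.6 = 2.51 m²·K/W
L = ΔR × k = 2.51 × 0.0419 = 0.1052 m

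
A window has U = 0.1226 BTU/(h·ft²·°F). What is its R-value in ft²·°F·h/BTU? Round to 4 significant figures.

R = 1/U = 1/0.1226 = 8.1566

8.157 ft²·°F·h/BTU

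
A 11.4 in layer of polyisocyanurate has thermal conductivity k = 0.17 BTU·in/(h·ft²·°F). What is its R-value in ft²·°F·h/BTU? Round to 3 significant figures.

R = L/k = 11.4/0.17 = 67.06 ft²·°F·h/BTU

67.1 ft²·°F·h/BTU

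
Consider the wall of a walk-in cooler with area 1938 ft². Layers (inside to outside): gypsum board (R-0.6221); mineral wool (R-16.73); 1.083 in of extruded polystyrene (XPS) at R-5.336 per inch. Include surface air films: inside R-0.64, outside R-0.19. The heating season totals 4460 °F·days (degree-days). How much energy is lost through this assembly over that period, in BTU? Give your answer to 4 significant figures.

1.083 × 5.336 = 5.7789
R_total = 0.64 + 0.6221 + 16.73 + 5.7789 + 0.19 = 23.961 ft²·°F·h/BTU
E = A × HDD × 24 / R = 1938 × 4460 × 24 / 23.961 = 8657600 BTU

8658000 BTU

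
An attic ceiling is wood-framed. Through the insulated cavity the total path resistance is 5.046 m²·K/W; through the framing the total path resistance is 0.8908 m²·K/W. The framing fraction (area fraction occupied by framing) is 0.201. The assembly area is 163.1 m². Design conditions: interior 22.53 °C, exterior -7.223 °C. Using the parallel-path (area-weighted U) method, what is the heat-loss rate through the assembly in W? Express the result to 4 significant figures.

1863 W

U_eff = 0.799/5.046 + 0.201/0.8908 = 0.15834 + 0.22564 = 0.38398
R_eff = 1/U_eff = 2.6043 m²·K/W
Q = 163.1 × (22.53 − (-7.223)) / 2.6043 = 1863.4 W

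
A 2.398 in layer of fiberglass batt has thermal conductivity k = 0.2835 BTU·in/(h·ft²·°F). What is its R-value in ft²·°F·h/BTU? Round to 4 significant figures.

R = L/k = 2.398/0.2835 = 8.4586 ft²·°F·h/BTU

8.459 ft²·°F·h/BTU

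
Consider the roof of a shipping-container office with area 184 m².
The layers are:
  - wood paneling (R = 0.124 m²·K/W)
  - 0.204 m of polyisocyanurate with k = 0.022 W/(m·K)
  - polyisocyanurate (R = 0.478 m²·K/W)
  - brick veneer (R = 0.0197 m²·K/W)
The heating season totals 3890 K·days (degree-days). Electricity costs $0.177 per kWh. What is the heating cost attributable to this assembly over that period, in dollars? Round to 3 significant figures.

0.204/0.022 = 9.273
R_total = 0.124 + 9.273 + 0.478 + 0.0197 = 9.894 m²·K/W
E = A × HDD × 24 / R / 1000 = 184 × 3890 × 24 / 9.894 / 1000 = 1736 kWh
Cost = 1736 × 0.177 = $307.3

307 dollars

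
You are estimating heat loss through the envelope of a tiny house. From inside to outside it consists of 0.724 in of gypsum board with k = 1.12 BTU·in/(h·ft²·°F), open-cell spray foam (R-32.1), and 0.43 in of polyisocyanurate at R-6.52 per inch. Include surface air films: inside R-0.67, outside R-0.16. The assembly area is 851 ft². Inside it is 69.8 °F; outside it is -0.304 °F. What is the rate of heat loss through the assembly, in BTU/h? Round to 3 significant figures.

1640 BTU/h

0.724/1.12 = 0.6464
0.43 × 6.52 = 2.804
R_total = 0.67 + 0.6464 + 32.1 + 2.804 + 0.16 = 36.38 ft²·°F·h/BTU
Q = A·ΔT/R = 851 × (69.8 − (-0.304)) / 36.38 = 1640 BTU/h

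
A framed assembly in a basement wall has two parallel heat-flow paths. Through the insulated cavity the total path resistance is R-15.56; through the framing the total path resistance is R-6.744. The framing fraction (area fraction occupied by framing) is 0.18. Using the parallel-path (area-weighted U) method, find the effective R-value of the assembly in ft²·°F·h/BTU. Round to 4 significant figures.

12.60 ft²·°F·h/BTU

U_eff = 0.82/15.56 + 0.18/6.744 = 0.052699 + 0.02669 = 0.07939
R_eff = 1/U_eff = 12.596 ft²·°F·h/BTU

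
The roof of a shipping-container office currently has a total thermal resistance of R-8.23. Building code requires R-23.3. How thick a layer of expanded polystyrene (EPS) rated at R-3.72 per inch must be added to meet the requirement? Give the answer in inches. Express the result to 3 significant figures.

4.05 in

ΔR = 23.3 − 8.23 = 15.07 ft²·°F·h/BTU
L = ΔR / (R/in) = 15.07/3.72 = 4.051 in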